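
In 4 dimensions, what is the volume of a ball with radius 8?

Volume = π^{4/2}·(8)^4/Γ(3) = 2048·π^2 ≈ 20212.9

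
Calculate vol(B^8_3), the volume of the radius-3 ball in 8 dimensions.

V_8(3) = π^(8/2) · (3)^8 / Γ(8/2 + 1) = 2187·π^4/8 ≈ 26629.2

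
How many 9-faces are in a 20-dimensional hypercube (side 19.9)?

Choose 9 of 20 axes to span the face (C(20,9) = 167960 ways), then fix each of the remaining 11 coordinates at one of its two extreme values (2^11 = 2048 ways): 167960·2048 = 343982080.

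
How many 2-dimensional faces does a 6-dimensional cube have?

f_2(6-cube) = (6 choose 2) · 2^4 = 240.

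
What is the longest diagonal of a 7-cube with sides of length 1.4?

The space diagonal of an n-cube of side s is s√n. Here 1.4·√7 ≈ 3.70405.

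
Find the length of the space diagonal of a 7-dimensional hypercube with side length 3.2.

The space diagonal of an n-cube of side s is s√n. Here 3.2·√7 ≈ 8.4664.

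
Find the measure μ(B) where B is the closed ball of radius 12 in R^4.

V_4(12) = π^(4/2) · (12)^4 / Γ(4/2 + 1) = 10368·π^2 ≈ 102328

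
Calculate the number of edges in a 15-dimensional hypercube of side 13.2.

Each of the 2^15 = 32768 vertices has degree 15; total edges = 15·2^15/2 = 245760.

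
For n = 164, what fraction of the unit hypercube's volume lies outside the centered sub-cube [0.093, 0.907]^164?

The inner cube has side 1-2·0.093 = 0.814 and volume (0.814)^164 ≈ 2.2e-15, so the shell holds 1 - 2.2e-15 of the volume.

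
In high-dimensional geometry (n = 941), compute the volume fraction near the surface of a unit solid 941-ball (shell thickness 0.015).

1 - (1-0.015)^941 ≈ 0.999999334 ≈ 99.999933%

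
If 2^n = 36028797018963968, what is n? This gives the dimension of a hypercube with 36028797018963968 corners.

The n-cube has 2^n vertices, and 36028797018963968 = 2^55, so n = 55.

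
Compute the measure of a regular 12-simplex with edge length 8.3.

V_12 = √(13) · 8.3^12 / (12! · 2^(12/2)) ≈ 12.5716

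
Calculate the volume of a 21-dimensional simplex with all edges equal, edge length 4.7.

For a regular n-simplex with edge a, V = (a^n / n!)·√((n+1)/2^n). With a=4.7, n=21: V ≈ 8.24342e-09.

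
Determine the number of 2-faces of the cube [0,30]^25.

Number of 2-faces = C(25,2) · 2^(25-2) = 300 · 8388608 = 2516582400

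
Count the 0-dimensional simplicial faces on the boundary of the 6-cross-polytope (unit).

Number of 0-faces = 2^(0+1) · C(6,0+1) = 2 · 6 = 12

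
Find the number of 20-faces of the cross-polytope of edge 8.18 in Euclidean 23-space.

f_20(23-orthoplex) = 2^21 · (23 choose 21) = 530579456.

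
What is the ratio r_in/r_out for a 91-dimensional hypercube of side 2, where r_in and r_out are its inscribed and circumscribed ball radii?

For an n-cube of any side s, the inradius is s/2 and the circumradius is s√n/2, so the ratio is 1/√91 ≈ 0.104828.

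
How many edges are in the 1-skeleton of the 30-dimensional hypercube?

The 30-cube has n·2^(n-1) = 30·2^29 = 30·536870912 = 16106127360 edges.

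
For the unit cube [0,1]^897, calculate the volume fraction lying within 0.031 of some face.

1 - (1 - 2·0.031)^897 = 1 - 0.938^897 ≈ 1 - 1.164e-25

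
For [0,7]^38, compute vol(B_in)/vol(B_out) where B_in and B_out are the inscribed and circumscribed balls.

The radii are 7/2 and 7√38/2, so the volume ratio is (1/√38)^38 = 38^{-38/2} ≈ 9.64077e-31.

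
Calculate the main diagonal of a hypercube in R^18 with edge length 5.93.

||(5.93,5.93,...,5.93)|| = √(18)·5.93 ≈ 25.1589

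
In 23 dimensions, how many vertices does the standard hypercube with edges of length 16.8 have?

Each vertex is a binary string of length 23, so there are 2^23 = 8388608.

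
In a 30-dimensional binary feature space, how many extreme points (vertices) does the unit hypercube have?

An n-cube has 2^n vertices; for n = 30 that is 2^30 = 1073741824.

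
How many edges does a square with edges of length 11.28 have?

The 2-cube has n·2^(n-1) = 2·2^1 = 2·2 = 4 edges.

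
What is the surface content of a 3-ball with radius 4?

|∂B_3(4)| = 4πr² = 4π·(4)² ≈ 201.062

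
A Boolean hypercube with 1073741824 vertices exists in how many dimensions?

Since 2^n = 1073741824, we have n = 30.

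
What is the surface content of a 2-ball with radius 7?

S = n·V_n(r)/r = 2·V_2(7)/7 (volume-to-surface relation), giving 2πr = 2π·7 ≈ 43.9823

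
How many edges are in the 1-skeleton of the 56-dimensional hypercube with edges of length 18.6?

Number of 1-faces = C(56,1)·2^(56-1) = 56·36028797018963968 = 2017612633061982208.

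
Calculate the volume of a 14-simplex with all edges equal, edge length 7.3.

For a regular n-simplex with edge a, V = (a^n / n!)·√((n+1)/2^n). With a=7.3, n=14: V ≈ 0.423592.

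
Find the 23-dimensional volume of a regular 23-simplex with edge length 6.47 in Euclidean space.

V_23 = √(24) · 6.47^23 / (23! · 2^(23/2)) ≈ 2.92796e-07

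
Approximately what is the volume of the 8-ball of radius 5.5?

Volume = π^{8/2}·(5.5)^8/Γ(5) = 214358881·π^4/6144 ≈ 3.39852e+06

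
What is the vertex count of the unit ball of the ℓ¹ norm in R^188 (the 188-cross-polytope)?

An n-cross-polytope has 2n vertices; here n = 188, giving 376.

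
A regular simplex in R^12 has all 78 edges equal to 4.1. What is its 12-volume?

Volume = 4.1^12 · √(13/2^12) / 12! ≈ 0.00265376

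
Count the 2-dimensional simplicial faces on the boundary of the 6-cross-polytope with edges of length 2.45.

An n-cross-polytope has 2^(k+1)·C(n,k+1) k-faces. Here 2^3·C(6,3) = 8·20 = 160.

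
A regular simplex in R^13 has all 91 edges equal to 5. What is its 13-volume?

V = (5^13 / 13!) · √((13+1) / 2^13) ≈ 0.00810399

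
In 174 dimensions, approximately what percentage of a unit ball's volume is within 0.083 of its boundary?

1 - (1-0.083)^174 ≈ 0.9999997167 ≈ 99.999972%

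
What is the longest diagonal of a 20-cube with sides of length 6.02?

The space diagonal of an n-cube of side s is s√n. Here 6.02·√20 ≈ 26.9223.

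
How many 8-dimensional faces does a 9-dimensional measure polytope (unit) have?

An n-cube has C(n,k)·2^(n-k) k-faces. Here C(9,8)·2^1 = 9·2 = 18.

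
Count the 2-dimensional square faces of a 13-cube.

Number of 2-faces = C(13,2) · 2^(13-2) = 78 · 2048 = 159744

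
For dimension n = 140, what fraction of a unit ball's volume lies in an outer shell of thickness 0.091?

1 - (1-0.091)^140 ≈ 0.999998419 ≈ 99.999842%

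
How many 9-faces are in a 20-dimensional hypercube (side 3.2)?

f_9(20-cube) = (20 choose 9) · 2^11 = 343982080.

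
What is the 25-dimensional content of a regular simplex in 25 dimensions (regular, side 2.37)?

Volume = 2.37^25 · √(26/2^25) / 25! ≈ 1.3264e-19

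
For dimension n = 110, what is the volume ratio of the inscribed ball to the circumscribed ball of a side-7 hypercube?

V_in/V_out = n^(-n/2) = 110^(-110/2) ≈ 5.28935e-113.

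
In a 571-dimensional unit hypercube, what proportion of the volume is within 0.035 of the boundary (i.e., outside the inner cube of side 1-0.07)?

Shell fraction = 1 - (1-0.07)^571 ≈ 1 - 1.009e-18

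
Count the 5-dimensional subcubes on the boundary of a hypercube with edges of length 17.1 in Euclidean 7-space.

Number of 5-faces = C(7,5) · 2^(7-5) = 21 · 4 = 84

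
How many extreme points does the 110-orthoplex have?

The vertices are ±e_1, ..., ±e_110, so there are 2·110 = 220.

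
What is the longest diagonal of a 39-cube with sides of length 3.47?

||(3.47,3.47,...,3.47)|| = √(39)·3.47 ≈ 21.6701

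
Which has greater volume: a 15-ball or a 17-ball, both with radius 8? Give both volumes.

V_15(8) ≈ 1.34208e+13. V_17(8) ≈ 3.17461e+14. The 17-ball is larger.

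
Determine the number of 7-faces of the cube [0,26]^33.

An n-cube has C(n,k)·2^(n-k) k-faces. Here C(33,7)·2^26 = 4272048·67108864 = 286692288233472.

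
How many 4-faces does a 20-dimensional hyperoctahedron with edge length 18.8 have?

f_4(20-orthoplex) = 2^5 · (20 choose 5) = 496128.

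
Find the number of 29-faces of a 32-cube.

Number of 29-faces = C(32,29) · 2^(32-29) = 4960 · 8 = 39680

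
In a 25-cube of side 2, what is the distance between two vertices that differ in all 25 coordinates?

The space diagonal of an n-cube of side s is s√n. Here 2·√25 = 10.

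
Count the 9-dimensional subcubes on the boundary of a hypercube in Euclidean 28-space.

f_9(28-cube) = (28 choose 9) · 2^19 = 3621204787200.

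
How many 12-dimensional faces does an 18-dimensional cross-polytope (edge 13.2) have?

Number of 12-faces = 2^(12+1) · C(18,12+1) = 8192 · 8568 = 70189056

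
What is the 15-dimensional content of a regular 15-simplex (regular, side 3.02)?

Volume = 3.02^15 · √(16/2^15) / 15! ≈ 2.6788e-07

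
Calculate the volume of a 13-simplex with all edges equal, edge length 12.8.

For a regular n-simplex with edge a, V = (a^n / n!)·√((n+1)/2^n). With a=12.8, n=13: V ≈ 1643.68.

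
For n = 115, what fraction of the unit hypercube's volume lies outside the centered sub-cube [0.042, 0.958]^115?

Shell fraction = 1 - (1-0.084)^115 ≈ 0.999959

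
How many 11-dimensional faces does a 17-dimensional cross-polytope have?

f_11(17-orthoplex) = 2^12 · (17 choose 12) = 25346048.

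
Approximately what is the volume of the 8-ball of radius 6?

V = 69984·π^4 ≈ 6.81708e+06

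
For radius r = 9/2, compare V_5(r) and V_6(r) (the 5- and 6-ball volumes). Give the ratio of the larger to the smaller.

V_5(9/2) ≈ 9713.17, V_6(9/2) ≈ 42911.5. The 6-ball is larger by a factor of 4.418.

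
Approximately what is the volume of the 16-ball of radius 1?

V_16(1) = π^(16/2) · (1)^16 / Γ(16/2 + 1) = π^8/40320 ≈ 0.235331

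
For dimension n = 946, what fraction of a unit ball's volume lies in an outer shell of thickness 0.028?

1 - (1-0.028)^946 ≈ 1 - 2.149e-12 ≈ (100 - 2.15e-10)%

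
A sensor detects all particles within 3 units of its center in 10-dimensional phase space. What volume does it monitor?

The n-ball volume is π^(n/2)·r^n/Γ(n/2+1). With n=10, r=3: V = 19683·π^5/40 ≈ 150585.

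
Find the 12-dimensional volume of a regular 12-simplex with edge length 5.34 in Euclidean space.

For a regular n-simplex with edge a, V = (a^n / n!)·√((n+1)/2^n). With a=5.34, n=12: V ≈ 0.0632339.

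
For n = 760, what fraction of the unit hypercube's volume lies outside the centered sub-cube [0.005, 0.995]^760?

Shell fraction = 1 - (1-0.01)^760 ≈ 0.999518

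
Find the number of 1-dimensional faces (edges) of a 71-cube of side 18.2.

Number of 1-faces = C(71,1)·2^(71-1) = 71·1180591620717411303424 = 83822005070936202543104.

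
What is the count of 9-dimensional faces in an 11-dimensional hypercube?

Number of 9-faces = C(11,9) · 2^(11-9) = 55 · 4 = 220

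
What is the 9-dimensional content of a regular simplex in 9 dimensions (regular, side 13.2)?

Volume = 13.2^9 · √(10/2^9) / 9! ≈ 4685.62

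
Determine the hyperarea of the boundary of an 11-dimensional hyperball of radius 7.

S = n·V_n(r)/r = 11·V_11(7)/7 (volume-to-surface relation), giving 2582630848·π^5/135 ≈ 5.85434e+09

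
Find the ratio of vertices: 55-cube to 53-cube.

The 55-cube has 2^55 = 36028797018963968 vertices. The 53-cube has 2^53 = 9007199254740992 vertices. Ratio: 36028797018963968/9007199254740992 = 4.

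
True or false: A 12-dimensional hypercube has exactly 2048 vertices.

False. The 12-cube has 2^12 = 4096 vertices.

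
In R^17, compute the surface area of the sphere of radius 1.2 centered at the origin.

The surface area of an n-ball is 2π^(n/2) r^(n-1) / Γ(n/2). For n=17, r=1.2: 44.3108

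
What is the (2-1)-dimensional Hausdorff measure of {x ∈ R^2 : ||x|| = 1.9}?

S_2(1.9) = 2·π^(2/2)·(1.9)^1 / Γ(2/2) = 2πr = 2π·1.9 ≈ 11.9381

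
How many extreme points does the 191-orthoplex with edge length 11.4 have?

The vertices are ±e_1, ..., ±e_191, so there are 2·191 = 382.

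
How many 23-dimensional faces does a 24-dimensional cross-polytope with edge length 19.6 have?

f_23(24-orthoplex) = 2^24 · (24 choose 24) = 16777216.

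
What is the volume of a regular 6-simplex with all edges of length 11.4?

V_6 = √(7) · 11.4^6 / (6! · 2^(6/2)) ≈ 1008.22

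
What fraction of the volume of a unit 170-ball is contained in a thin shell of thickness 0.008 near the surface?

V(inner)/V(outer) = ((1-0.008)/1)^170 ≈ 0.2553, so the shell fraction is 0.744739.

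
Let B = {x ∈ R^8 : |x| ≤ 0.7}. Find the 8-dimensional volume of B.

V_8(0.7) = π^(8/2) · (0.7)^8 / Γ(8/2 + 1) ≈ 0.233977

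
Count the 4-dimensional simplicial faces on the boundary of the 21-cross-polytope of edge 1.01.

f_4(21-orthoplex) = 2^5 · (21 choose 5) = 651168.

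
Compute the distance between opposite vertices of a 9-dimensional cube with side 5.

||(5,5,...,5)|| = √(9)·5 = 15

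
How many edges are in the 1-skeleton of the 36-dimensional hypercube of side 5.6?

Number of 1-faces = C(36,1)·2^(36-1) = 36·34359738368 = 1236950581248.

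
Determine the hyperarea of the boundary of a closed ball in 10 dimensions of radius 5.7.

S_10(5.7) = 2·π^(10/2)·(5.7)^9 / Γ(10/2) ≈ 1.61973e+08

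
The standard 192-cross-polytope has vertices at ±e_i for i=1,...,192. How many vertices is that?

Number of vertices = 2n = 384.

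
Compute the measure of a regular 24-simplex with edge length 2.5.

V_24 = √(25) · 2.5^24 / (24! · 2^(24/2)) ≈ 6.9898e-18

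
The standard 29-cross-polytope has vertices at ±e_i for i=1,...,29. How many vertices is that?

The vertices are ±e_1, ..., ±e_29, so there are 2·29 = 58.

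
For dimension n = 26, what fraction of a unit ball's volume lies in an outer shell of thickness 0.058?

1 - (1-0.058)^26 ≈ 0.788494 ≈ 78.85%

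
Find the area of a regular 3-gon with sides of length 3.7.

Area = (√3/4) · 3.7² = 5.92794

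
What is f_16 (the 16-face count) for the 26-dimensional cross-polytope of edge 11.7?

Each 16-face is the convex hull of 17 vertices, one chosen as ±e_i from each of 17 distinct axes: 2^17·C(26,17) = 409541017600.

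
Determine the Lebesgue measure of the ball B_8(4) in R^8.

The n-ball volume is π^(n/2)·r^n/Γ(n/2+1). With n=8, r=4: V = 8192·π^4/3 ≈ 265992.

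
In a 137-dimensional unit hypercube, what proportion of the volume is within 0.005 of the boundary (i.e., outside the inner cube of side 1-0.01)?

The inner cube has side 1-2·0.005 = 0.99 and volume (0.99)^137 ≈ 0.2524, so the shell holds 0.747639 of the volume.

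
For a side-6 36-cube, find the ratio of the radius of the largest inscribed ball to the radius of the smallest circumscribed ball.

r_in / r_out = (6/2) / (6√36/2) = 1/√36 ≈ 0.166667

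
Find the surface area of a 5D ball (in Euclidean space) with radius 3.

|∂B_5(3)| = 216·π^2 ≈ 2131.83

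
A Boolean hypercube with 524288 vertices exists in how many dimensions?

The n-cube has 2^n vertices, and 524288 = 2^19, so n = 19.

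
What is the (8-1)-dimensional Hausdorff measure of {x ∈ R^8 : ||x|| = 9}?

|∂B_8(9)| = 1594323·π^4 ≈ 1.55302e+08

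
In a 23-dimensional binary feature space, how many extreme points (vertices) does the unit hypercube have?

Number of vertices = 2^23 = 8388608.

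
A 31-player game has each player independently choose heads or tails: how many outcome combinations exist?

Number of vertices = 2^31 = 2147483648.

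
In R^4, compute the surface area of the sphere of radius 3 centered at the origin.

The surface area of an n-ball is 2π^(n/2) r^(n-1) / Γ(n/2). For n=4, r=3: 54·π^2 ≈ 532.959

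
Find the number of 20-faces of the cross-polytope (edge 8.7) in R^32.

f_20(32-orthoplex) = 2^21 · (32 choose 21) = 270583946280960.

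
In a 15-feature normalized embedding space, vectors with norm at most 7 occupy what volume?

Volume = π^{15/2}·(7)^15/Γ(17/2) = 173625106649344·π^7/289575 ≈ 1.81093e+12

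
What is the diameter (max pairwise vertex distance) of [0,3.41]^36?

The space diagonal of an n-cube of side s is s√n. Here 3.41·√36 = 20.46.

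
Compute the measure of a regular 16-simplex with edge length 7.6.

V = (7.6^16 / 16!) · √((16+1) / 2^16) ≈ 0.0953635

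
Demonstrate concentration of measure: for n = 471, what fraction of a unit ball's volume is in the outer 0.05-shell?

1 - (1-0.05)^471 ≈ 1 - 3.22e-11 ≈ (100 - 3.22e-09)%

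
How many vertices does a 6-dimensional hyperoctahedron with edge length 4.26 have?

Number of 0-faces = 2^(0+1) · C(6,0+1) = 2 · 6 = 12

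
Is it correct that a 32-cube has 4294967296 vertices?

True. The 32-cube has 2^32 = 4294967296 vertices.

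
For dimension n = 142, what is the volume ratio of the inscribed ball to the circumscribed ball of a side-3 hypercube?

The radii are 3/2 and 3√142/2, so the volume ratio is (1/√142)^142 = 142^{-142/2} ≈ 1.54002e-153.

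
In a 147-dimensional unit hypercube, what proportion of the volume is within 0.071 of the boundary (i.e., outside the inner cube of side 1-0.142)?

Shell fraction = 1 - (1-0.142)^147 ≈ 1 - 1.67e-10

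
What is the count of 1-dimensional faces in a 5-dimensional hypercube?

f_1(5-cube) = (5 choose 1) · 2^4 = 80.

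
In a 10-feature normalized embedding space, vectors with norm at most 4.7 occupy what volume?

V_10(4.7) = π^(10/2) · (4.7)^10 / Γ(10/2 + 1) ≈ 1.34136e+07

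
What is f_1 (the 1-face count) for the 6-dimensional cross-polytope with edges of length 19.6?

An n-cross-polytope has 2^(k+1)·C(n,k+1) k-faces. Here 2^2·C(6,2) = 4·15 = 60.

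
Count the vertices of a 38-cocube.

Number of vertices = 2n = 76.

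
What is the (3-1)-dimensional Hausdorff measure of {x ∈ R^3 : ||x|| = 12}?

|∂B_3(12)| = 4πr² = 4π·(12)² ≈ 1809.56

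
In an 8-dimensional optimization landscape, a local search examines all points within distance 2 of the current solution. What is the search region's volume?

V = 32·π^4/3 ≈ 1039.03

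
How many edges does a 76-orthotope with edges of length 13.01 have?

An n-cube has n·2^(n-1) edges. With n = 76: 76·37778931862957161709568 = 2871198821584744289927168.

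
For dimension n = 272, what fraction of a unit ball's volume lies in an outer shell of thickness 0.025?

1 - (1-0.025)^272 ≈ 0.998978 ≈ 99.90%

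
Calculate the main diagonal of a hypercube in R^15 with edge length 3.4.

||(3.4,3.4,...,3.4)|| = √(15)·3.4 ≈ 13.1681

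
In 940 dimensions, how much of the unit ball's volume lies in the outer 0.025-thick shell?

V(inner)/V(outer) = ((1-0.025)/1)^940 ≈ 4.617e-11, so the shell fraction is 1 - 4.617e-11.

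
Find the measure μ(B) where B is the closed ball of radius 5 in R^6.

The n-ball volume is π^(n/2)·r^n/Γ(n/2+1). With n=6, r=5: V = 15625·π^3/6 ≈ 80745.5.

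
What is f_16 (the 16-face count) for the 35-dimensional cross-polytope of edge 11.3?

Each 16-face is the convex hull of 17 vertices, one chosen as ±e_i from each of 17 distinct axes: 2^17·C(35,17) = 594748067020800.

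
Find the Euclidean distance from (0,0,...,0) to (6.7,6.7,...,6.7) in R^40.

Diagonal = √40 · 6.7 ≈ 42.3745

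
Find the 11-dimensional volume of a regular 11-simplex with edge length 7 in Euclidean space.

For a regular n-simplex with edge a, V = (a^n / n!)·√((n+1)/2^n). With a=7, n=11: V ≈ 3.79183.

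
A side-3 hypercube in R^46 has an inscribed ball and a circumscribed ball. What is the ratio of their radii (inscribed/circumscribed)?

r_in / r_out = (3/2) / (3√46/2) = 1/√46 ≈ 0.147442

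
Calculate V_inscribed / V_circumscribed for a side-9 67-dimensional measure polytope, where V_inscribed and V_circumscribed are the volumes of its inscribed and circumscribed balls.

V_in/V_out = n^(-n/2) = 67^(-67/2) ≈ 6.70647e-62.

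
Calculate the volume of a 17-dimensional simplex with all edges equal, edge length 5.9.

Volume = 5.9^17 · √(18/2^17) / 17! ≈ 0.00041908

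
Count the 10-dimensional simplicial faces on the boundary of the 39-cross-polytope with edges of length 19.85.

Each 10-face is the convex hull of 11 vertices, one chosen as ±e_i from each of 11 distinct axes: 2^11·C(39,11) = 3432562778112.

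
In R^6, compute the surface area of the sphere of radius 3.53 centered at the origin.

S_6(3.53) = 2·π^(6/2)·(3.53)^5 / Γ(6/2) ≈ 16995.1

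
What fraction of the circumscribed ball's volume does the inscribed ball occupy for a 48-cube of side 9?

V_in/V_out = n^(-n/2) = 48^(-48/2) ≈ 4.469e-41.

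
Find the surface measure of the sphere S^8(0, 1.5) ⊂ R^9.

|∂B_9(1.5)| = 2187·π^4/280 ≈ 760.835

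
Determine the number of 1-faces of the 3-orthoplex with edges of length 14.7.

Number of 1-faces = 2^(1+1) · C(3,1+1) = 4 · 3 = 12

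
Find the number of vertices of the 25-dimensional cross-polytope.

Number of vertices = 2n = 50.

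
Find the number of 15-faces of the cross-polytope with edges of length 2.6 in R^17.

f_15(17-orthoplex) = 2^16 · (17 choose 16) = 1114112.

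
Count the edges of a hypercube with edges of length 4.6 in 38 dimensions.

Each of the 2^38 = 274877906944 vertices has degree 38; total edges = 38·2^38/2 = 5222680231936.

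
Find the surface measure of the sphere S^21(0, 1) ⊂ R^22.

|∂B_22(1)| = π^11/1814400 ≈ 0.162149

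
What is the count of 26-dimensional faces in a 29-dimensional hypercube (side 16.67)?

f_26(29-cube) = (29 choose 26) · 2^3 = 29232.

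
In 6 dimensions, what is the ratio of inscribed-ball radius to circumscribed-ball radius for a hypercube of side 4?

Ratio = (s/2)/(s√6/2) = 6^(-1/2) ≈ 0.408248.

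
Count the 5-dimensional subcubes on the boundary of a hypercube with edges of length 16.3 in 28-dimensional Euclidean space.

An n-cube has C(n,k)·2^(n-k) k-faces. Here C(28,5)·2^23 = 98280·8388608 = 824432394240.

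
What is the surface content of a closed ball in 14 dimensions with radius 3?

S = n·V_n(r)/r = 14·V_14(3)/3 (volume-to-surface relation), giving 177147·π^7/40 ≈ 1.33759e+07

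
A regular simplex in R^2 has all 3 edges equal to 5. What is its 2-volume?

Area = (√3/4) · 5² = 10.8253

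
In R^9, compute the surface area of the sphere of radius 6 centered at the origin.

The surface area of an n-ball is 2π^(n/2) r^(n-1) / Γ(n/2). For n=9, r=6: 17915904·π^4/35 ≈ 4.98621e+07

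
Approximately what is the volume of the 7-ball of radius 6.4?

Volume = π^{7/2}·(6.4)^7/Γ(9/2) ≈ 2.07797e+06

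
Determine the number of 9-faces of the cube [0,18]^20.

Choose 9 of 20 axes to span the face (C(20,9) = 167960 ways), then fix each of the remaining 11 coordinates at one of its two extreme values (2^11 = 2048 ways): 167960·2048 = 343982080.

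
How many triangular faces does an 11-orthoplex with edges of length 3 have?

Number of 2-faces = 2^(2+1) · C(11,2+1) = 8 · 165 = 1320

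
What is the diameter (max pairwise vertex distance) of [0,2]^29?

d = √(2² + 2² + ... + 2²) [29 terms] = √(29·2²) = 2√29 ≈ 10.7703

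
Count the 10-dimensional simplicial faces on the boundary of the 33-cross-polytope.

f_10(33-orthoplex) = 2^11 · (33 choose 11) = 396363202560.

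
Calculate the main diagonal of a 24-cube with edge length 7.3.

Diagonal = √24 · 7.3 ≈ 35.7626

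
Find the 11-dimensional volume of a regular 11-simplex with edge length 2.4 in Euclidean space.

V = (2.4^11 / 11!) · √((11+1) / 2^11) ≈ 2.91806e-05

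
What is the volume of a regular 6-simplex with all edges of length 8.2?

Volume = 8.2^6 · √(7/2^6) / 6! ≈ 139.64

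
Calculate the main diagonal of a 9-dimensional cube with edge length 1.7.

The space diagonal of an n-cube of side s is s√n. Here 1.7·√9 = 5.1.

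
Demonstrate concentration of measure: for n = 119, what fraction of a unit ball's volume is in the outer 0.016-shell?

1 - (1-0.016)^119 ≈ 0.853305 ≈ 85.33%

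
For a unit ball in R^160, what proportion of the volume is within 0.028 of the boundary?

1 - (1-0.028)^160 ≈ 0.989368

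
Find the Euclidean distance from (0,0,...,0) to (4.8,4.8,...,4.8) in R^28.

The space diagonal of an n-cube of side s is s√n. Here 4.8·√28 ≈ 25.3992.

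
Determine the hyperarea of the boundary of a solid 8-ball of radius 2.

S_8(2) = 2·π^(8/2)·(2)^7 / Γ(8/2) = 128·π^4/3 ≈ 4156.12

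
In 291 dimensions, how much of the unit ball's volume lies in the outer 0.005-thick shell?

1 - (1-0.005)^291 ≈ 0.76745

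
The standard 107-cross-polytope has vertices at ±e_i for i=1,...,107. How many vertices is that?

Number of vertices = 2n = 214.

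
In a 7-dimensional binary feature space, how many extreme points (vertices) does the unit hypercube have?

The 7-cube has 2^7 = 128 vertices.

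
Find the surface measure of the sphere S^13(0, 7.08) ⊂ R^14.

The surface area of an n-ball is 2π^(n/2) r^(n-1) / Γ(n/2). For n=14, r=7.08: 9.42278e+11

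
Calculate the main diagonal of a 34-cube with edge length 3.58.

The space diagonal of an n-cube of side s is s√n. Here 3.58·√34 ≈ 20.8748.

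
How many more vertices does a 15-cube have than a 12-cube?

The 15-cube has 2^15 = 32768 vertices. The 12-cube has 2^12 = 4096 vertices. Difference: 32768 - 4096 = 28672.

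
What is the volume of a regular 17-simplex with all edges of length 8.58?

V_17 = √(18) · 8.58^17 / (17! · 2^(17/2)) ≈ 0.243835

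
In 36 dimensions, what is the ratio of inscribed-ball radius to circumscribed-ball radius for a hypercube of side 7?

r_in / r_out = (7/2) / (7√36/2) = 1/√36 ≈ 0.166667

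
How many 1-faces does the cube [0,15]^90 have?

Each of the 2^90 = 1237940039285380274899124224 vertices has degree 90; total edges = 90·2^90/2 = 55707301767842112370460590080.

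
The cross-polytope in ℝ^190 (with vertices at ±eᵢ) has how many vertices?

An n-cross-polytope has 2n vertices; here n = 190, giving 380.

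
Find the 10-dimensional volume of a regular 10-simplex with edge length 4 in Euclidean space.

V = (4^10 / 10!) · √((10+1) / 2^10) ≈ 0.0299491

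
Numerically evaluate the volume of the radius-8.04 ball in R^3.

Volume = π^{3/2}·(8.04)^3/Γ(5/2) ≈ 2176.99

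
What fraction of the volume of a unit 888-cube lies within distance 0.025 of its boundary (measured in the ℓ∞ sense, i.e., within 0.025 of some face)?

The inner cube has side 1-2·0.025 = 0.95 and volume (0.95)^888 ≈ 1.654e-20, so the shell holds 1 - 1.654e-20 of the volume.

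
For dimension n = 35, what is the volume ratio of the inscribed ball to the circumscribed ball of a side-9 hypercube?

The radii are 9/2 and 9√35/2, so the volume ratio is (1/√35)^35 = 35^{-35/2} ≈ 9.52378e-28.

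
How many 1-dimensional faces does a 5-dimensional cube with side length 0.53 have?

An n-cube has C(n,k)·2^(n-k) k-faces. Here C(5,1)·2^4 = 5·16 = 80.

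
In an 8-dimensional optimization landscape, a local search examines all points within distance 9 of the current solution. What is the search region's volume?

V = 14348907·π^4/8 ≈ 1.74714e+08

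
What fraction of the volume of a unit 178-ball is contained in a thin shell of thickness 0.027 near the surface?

V(inner)/V(outer) = ((1-0.027)/1)^178 ≈ 0.007657, so the shell fraction is 0.992343.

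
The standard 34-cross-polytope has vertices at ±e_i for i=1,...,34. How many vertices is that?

The 34-dimensional cross-polytope has 2n = 2·34 = 68 vertices.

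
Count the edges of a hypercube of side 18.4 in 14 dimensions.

Number of 1-faces = C(14,1)·2^(14-1) = 14·8192 = 114688.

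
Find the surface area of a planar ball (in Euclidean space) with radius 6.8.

S = n·V_n(r)/r = 2·V_2(6.8)/6.8 (volume-to-surface relation), giving 2πr = 2π·6.8 ≈ 42.7257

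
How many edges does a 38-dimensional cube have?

An n-cube has n·2^(n-1) edges. With n = 38: 38·137438953472 = 5222680231936.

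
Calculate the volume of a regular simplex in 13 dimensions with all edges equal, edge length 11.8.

V_13 = √(14) · 11.8^13 / (13! · 2^(13/2)) ≈ 570.893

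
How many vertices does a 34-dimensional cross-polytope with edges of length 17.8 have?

Number of vertices = 2n = 68.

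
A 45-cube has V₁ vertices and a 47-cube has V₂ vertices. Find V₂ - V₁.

V₁ = 2^45 = 35184372088832. V₂ = 2^47 = 140737488355328. V₂ - V₁ = 105553116266496.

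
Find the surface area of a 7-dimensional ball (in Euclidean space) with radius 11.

S = n·V_n(r)/r = 7·V_7(11)/11 (volume-to-surface relation), giving 28344976·π^3/15 ≈ 5.85915e+07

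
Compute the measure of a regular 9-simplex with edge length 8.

V = (8^9 / 9!) · √((9+1) / 2^9) ≈ 51.6906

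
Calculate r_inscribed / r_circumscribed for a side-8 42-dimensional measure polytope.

r_in = 8/2 (half the side); r_out = 8√42/2 (half the diagonal). Ratio = 1/√42 ≈ 0.154303.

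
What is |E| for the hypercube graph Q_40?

Number of 1-faces = C(40,1)·2^(40-1) = 40·549755813888 = 21990232555520.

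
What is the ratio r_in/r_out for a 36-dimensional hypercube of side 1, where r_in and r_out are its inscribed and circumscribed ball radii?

Ratio = (s/2)/(s√36/2) = 36^(-1/2) ≈ 0.166667.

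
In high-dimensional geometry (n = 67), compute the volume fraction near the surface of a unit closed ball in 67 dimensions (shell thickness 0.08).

1 - (1-0.08)^67 ≈ 0.996252 ≈ 99.63%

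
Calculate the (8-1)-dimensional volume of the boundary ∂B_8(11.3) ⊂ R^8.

S = n·V_n(r)/r = 8·V_8(11.3)/11.3 (volume-to-surface relation), giving 7.63884e+08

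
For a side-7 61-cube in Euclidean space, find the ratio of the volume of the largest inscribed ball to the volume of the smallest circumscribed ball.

The radii are 7/2 and 7√61/2, so the volume ratio is (1/√61)^61 = 61^{-61/2} ≈ 3.52728e-55.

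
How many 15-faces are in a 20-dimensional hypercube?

Number of 15-faces = C(20,15) · 2^(20-15) = 15504 · 32 = 496128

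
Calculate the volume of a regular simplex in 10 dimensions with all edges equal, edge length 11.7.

V_10 = √(11) · 11.7^10 / (10! · 2^(10/2)) ≈ 1372.91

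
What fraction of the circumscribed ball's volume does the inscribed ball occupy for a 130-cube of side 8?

The radii are 8/2 and 8√130/2, so the volume ratio is (1/√130)^130 = 130^{-130/2} ≈ 3.92358e-138.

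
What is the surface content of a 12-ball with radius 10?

S = n·V_n(r)/r = 12·V_12(10)/10 (volume-to-surface relation), giving 5000000000·π^6/3 ≈ 1.60232e+12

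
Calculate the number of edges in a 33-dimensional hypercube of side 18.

The 33-cube has n·2^(n-1) = 33·2^32 = 33·4294967296 = 141733920768 edges.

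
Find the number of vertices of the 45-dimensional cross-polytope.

An n-cross-polytope has 2n vertices; here n = 45, giving 90.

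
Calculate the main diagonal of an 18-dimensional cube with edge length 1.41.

||(1.41,1.41,...,1.41)|| = √(18)·1.41 ≈ 5.98212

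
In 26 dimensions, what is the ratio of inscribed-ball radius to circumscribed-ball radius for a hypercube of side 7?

Ratio = (s/2)/(s√26/2) = 26^(-1/2) ≈ 0.196116.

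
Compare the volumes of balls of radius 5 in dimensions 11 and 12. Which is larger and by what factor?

V_11(5) ≈ 9.19973e+07, V_12(5) ≈ 3.25992e+08. The 12-ball is larger by a factor of 3.543.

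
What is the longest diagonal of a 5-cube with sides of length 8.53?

The space diagonal of an n-cube of side s is s√n. Here 8.53·√5 ≈ 19.0737.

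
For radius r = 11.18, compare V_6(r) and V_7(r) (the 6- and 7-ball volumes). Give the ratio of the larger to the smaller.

V_6(11.18) ≈ 1.00913e+07, V_7(11.18) ≈ 1.03151e+08. The 7-ball is larger by a factor of 10.22.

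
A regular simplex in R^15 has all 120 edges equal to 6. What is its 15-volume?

Volume = 6^15 · √(16/2^15) / 15! ≈ 0.00794519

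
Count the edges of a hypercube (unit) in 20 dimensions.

An n-cube has n·2^(n-1) edges. With n = 20: 20·524288 = 10485760.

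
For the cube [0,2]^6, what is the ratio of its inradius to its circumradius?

r_in = 2/2 (half the side); r_out = 2√6/2 (half the diagonal). Ratio = 1/√6 ≈ 0.408248.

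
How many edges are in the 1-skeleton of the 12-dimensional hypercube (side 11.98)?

The 12-cube has n·2^(n-1) = 12·2^11 = 12·2048 = 24576 edges.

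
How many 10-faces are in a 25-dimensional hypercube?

Number of 10-faces = C(25,10) · 2^(25-10) = 3268760 · 32768 = 107110727680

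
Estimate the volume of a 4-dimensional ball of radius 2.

V = 8·π^2 ≈ 78.9568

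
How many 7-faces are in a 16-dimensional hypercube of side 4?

An n-cube has C(n,k)·2^(n-k) k-faces. Here C(16,7)·2^9 = 11440·512 = 5857280.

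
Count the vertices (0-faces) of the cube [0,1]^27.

Number of vertices = 2^27 = 134217728.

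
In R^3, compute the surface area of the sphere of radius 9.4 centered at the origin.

|∂B_3(9.4)| = 4πr² = 4π·(9.4)² ≈ 1110.36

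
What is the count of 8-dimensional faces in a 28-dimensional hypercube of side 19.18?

f_8(28-cube) = (28 choose 8) · 2^20 = 3259084308480.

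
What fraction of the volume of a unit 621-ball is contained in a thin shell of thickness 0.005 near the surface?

Shell fraction = 1 - (1-0.005)^621 ≈ 0.955523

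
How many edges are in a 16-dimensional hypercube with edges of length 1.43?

f_1(16-cube) = (16 choose 1) · 2^15 = 524288.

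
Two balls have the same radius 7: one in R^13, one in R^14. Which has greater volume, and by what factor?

V_13(7) ≈ 8.82299e+10, V_14(7) ≈ 4.06435e+11. The 14-ball is larger by a factor of 4.607.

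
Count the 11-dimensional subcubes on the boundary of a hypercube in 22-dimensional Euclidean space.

f_11(22-cube) = (22 choose 11) · 2^11 = 1444724736.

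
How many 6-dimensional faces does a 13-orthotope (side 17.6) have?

Number of 6-faces = C(13,6) · 2^(13-6) = 1716 · 128 = 219648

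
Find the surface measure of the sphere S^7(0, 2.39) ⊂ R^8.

The surface area of an n-ball is 2π^(n/2) r^(n-1) / Γ(n/2). For n=8, r=2.39: 14463.2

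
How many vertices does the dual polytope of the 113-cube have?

Number of vertices = 2n = 226.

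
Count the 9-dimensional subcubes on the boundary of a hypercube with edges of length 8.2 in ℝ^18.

Number of 9-faces = C(18,9) · 2^(18-9) = 48620 · 512 = 24893440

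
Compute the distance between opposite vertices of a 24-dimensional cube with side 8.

Diagonal = √24 · 8 ≈ 39.1918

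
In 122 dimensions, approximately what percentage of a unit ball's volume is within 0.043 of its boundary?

1 - (1-0.043)^122 ≈ 0.995309 ≈ 99.53%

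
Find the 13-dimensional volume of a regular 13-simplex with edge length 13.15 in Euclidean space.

V_13 = √(14) · 13.15^13 / (13! · 2^(13/2)) ≈ 2334.12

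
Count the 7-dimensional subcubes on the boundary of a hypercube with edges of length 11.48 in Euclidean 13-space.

Choose 7 of 13 axes to span the face (C(13,7) = 1716 ways), then fix each of the remaining 6 coordinates at one of its two extreme values (2^6 = 64 ways): 1716·64 = 109824.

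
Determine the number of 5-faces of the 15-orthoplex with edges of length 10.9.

An n-cross-polytope has 2^(k+1)·C(n,k+1) k-faces. Here 2^6·C(15,6) = 64·5005 = 320320.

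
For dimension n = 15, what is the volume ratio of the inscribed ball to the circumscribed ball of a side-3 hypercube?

V_in / V_out = (r_in/r_out)^15 = (1/√15)^15 = 15^(-15/2) ≈ 1.51118e-09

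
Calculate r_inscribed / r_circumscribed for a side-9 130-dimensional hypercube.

Ratio = (s/2)/(s√130/2) = 130^(-1/2) ≈ 0.0877058.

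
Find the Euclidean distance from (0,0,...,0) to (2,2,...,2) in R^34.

Diagonal = √34 · 2 ≈ 11.6619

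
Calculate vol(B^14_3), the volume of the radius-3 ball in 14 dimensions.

Volume = π^{14/2}·(3)^14/Γ(8) = 531441·π^7/560 ≈ 2.86626e+06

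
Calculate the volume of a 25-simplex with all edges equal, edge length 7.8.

V_25 = √(26) · 7.8^25 / (25! · 2^(25/2)) ≈ 1.13849e-06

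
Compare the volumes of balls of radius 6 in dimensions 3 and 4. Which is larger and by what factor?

V_3(6) ≈ 904.779, V_4(6) ≈ 6395.5. The 4-ball is larger by a factor of 7.069.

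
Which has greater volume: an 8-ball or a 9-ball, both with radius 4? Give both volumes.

V_8(4) ≈ 265992. V_9(4) ≈ 864684. The 9-ball is larger.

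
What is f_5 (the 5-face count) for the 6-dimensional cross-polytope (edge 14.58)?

Number of 5-faces = 2^(5+1) · C(6,5+1) = 64 · 1 = 64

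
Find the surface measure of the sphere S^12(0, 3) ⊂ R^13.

The surface area of an n-ball is 2π^(n/2) r^(n-1) / Γ(n/2). For n=13, r=3: 2519424·π^6/385 ≈ 6.29129e+06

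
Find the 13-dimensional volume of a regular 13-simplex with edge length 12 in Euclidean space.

Volume = 12^13 · √(14/2^13) / 13! ≈ 710.305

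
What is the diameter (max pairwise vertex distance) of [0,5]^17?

The space diagonal of an n-cube of side s is s√n. Here 5·√17 ≈ 20.6155.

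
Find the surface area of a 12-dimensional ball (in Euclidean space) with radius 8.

S_12(8) = 2·π^(12/2)·(8)^11 / Γ(12/2) = 2147483648·π^6/15 ≈ 1.37638e+11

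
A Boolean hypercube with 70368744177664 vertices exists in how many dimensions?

Since 2^n = 70368744177664, we have n = 46.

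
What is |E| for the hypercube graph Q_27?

The 27-cube has n·2^(n-1) = 27·2^26 = 27·67108864 = 1811939328 edges.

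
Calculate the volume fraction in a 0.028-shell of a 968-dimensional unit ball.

Shell fraction = 1 - (1-0.028)^968 ≈ 1 - 1.151e-12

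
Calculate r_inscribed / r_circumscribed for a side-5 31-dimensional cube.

r_in / r_out = (5/2) / (5√31/2) = 1/√31 ≈ 0.179605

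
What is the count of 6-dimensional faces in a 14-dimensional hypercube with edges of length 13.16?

Number of 6-faces = C(14,6) · 2^(14-6) = 3003 · 256 = 768768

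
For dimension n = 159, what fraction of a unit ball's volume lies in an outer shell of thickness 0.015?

1 - (1-0.015)^159 ≈ 0.90956 ≈ 90.96%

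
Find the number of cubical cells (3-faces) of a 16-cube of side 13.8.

Choose 3 of 16 axes to span the face (C(16,3) = 560 ways), then fix each of the remaining 13 coordinates at one of its two extreme values (2^13 = 8192 ways): 560·8192 = 4587520.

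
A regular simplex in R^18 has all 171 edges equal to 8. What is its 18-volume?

V_18 = √(19) · 8^18 / (18! · 2^(18/2)) ≈ 0.0239544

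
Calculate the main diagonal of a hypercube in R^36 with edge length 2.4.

||(2.4,2.4,...,2.4)|| = √(36)·2.4 = 14.4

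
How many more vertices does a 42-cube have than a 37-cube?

The 42-cube has 2^42 = 4398046511104 vertices. The 37-cube has 2^37 = 137438953472 vertices. Difference: 4398046511104 - 137438953472 = 4260607557632.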